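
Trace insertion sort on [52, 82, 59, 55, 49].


Initial: [52, 82, 59, 55, 49]
Insert 82: [52, 82, 59, 55, 49]
Insert 59: [52, 59, 82, 55, 49]
Insert 55: [52, 55, 59, 82, 49]
Insert 49: [49, 52, 55, 59, 82]

Sorted: [49, 52, 55, 59, 82]


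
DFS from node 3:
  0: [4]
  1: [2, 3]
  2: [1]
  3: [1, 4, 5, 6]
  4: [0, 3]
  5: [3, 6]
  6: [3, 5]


Visit 3, push [6, 5, 4, 1]
Visit 1, push [2]
Visit 2, push []
Visit 4, push [0]
Visit 0, push []
Visit 5, push [6]
Visit 6, push []

DFS order: [3, 1, 2, 4, 0, 5, 6]


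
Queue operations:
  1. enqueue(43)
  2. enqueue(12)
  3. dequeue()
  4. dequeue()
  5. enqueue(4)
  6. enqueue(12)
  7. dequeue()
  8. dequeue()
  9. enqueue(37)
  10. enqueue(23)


enqueue(43) -> [43]
enqueue(12) -> [43, 12]
dequeue()->43, [12]
dequeue()->12, []
enqueue(4) -> [4]
enqueue(12) -> [4, 12]
dequeue()->4, [12]
dequeue()->12, []
enqueue(37) -> [37]
enqueue(23) -> [37, 23]

Final queue: [37, 23]


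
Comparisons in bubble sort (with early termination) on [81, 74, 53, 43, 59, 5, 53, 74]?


Algorithm: bubble sort (with early termination)
Input: [81, 74, 53, 43, 59, 5, 53, 74]
Sorted: [5, 43, 53, 53, 59, 74, 74, 81]

27


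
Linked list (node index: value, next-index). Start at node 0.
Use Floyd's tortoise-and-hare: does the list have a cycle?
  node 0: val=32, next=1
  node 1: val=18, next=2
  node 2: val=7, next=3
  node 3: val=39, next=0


Floyd's tortoise (slow, +1) and hare (fast, +2):
  init: slow=0, fast=0
  step 1: slow=1, fast=2
  step 2: slow=2, fast=0
  step 3: slow=3, fast=2
  step 4: slow=0, fast=0
  slow == fast at node 0: cycle detected

Cycle: yes


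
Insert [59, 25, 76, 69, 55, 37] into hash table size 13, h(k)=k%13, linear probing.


Insert 59: h=7 -> slot 7
Insert 25: h=12 -> slot 12
Insert 76: h=11 -> slot 11
Insert 69: h=4 -> slot 4
Insert 55: h=3 -> slot 3
Insert 37: h=11, 2 probes -> slot 0

Table: [37, None, None, 55, 69, None, None, 59, None, None, None, 76, 25]


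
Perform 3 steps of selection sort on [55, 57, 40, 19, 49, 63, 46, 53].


Initial: [55, 57, 40, 19, 49, 63, 46, 53]
Step 1: min=19 at 3
  Swap: [19, 57, 40, 55, 49, 63, 46, 53]
Step 2: min=40 at 2
  Swap: [19, 40, 57, 55, 49, 63, 46, 53]
Step 3: min=46 at 6
  Swap: [19, 40, 46, 55, 49, 63, 57, 53]

After 3 steps: [19, 40, 46, 55, 49, 63, 57, 53]


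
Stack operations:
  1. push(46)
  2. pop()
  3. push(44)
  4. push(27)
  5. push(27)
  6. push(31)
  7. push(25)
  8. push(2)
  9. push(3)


push(46) -> [46]
pop()->46, []
push(44) -> [44]
push(27) -> [44, 27]
push(27) -> [44, 27, 27]
push(31) -> [44, 27, 27, 31]
push(25) -> [44, 27, 27, 31, 25]
push(2) -> [44, 27, 27, 31, 25, 2]
push(3) -> [44, 27, 27, 31, 25, 2, 3]

Final stack: [44, 27, 27, 31, 25, 2, 3]


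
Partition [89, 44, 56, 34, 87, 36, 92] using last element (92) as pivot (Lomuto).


Pivot: 92
  89 <= 92: advance i (no swap)
  44 <= 92: advance i (no swap)
  56 <= 92: advance i (no swap)
  34 <= 92: advance i (no swap)
  87 <= 92: advance i (no swap)
  36 <= 92: advance i (no swap)
Place pivot at 6: [89, 44, 56, 34, 87, 36, 92]

Partitioned: [89, 44, 56, 34, 87, 36, 92]


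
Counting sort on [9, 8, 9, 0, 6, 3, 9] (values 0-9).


Input: [9, 8, 9, 0, 6, 3, 9]
Counts: [1, 0, 0, 1, 0, 0, 1, 0, 1, 3]

Sorted: [0, 3, 6, 8, 9, 9, 9]


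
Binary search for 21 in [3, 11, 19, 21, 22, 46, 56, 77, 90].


Step 1: lo=0, hi=8, mid=4, val=22
Step 2: lo=0, hi=3, mid=1, val=11
Step 3: lo=2, hi=3, mid=2, val=19
Step 4: lo=3, hi=3, mid=3, val=21

Found at index 3


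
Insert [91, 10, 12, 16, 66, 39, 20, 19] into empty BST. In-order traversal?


Insert 91: root
Insert 10: L from 91
Insert 12: L from 91 -> R from 10
Insert 16: L from 91 -> R from 10 -> R from 12
Insert 66: L from 91 -> R from 10 -> R from 12 -> R from 16
Insert 39: L from 91 -> R from 10 -> R from 12 -> R from 16 -> L from 66
Insert 20: L from 91 -> R from 10 -> R from 12 -> R from 16 -> L from 66 -> L from 39
Insert 19: L from 91 -> R from 10 -> R from 12 -> R from 16 -> L from 66 -> L from 39 -> L from 20

In-order: [10, 12, 16, 19, 20, 39, 66, 91]


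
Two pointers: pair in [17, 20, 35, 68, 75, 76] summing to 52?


lo=0(17)+hi=5(76)=93
lo=0(17)+hi=4(75)=92
lo=0(17)+hi=3(68)=85
lo=0(17)+hi=2(35)=52

Yes: 17+35=52


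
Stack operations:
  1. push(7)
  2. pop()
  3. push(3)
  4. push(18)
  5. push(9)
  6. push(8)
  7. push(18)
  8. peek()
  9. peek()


push(7) -> [7]
pop()->7, []
push(3) -> [3]
push(18) -> [3, 18]
push(9) -> [3, 18, 9]
push(8) -> [3, 18, 9, 8]
push(18) -> [3, 18, 9, 8, 18]
peek()->18
peek()->18

Final stack: [3, 18, 9, 8, 18]


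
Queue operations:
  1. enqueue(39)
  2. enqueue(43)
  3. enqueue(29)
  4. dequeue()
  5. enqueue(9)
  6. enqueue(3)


enqueue(39) -> [39]
enqueue(43) -> [39, 43]
enqueue(29) -> [39, 43, 29]
dequeue()->39, [43, 29]
enqueue(9) -> [43, 29, 9]
enqueue(3) -> [43, 29, 9, 3]

Final queue: [43, 29, 9, 3]


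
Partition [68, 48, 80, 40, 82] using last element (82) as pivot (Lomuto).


Pivot: 82
  68 <= 82: advance i (no swap)
  48 <= 82: advance i (no swap)
  80 <= 82: advance i (no swap)
  40 <= 82: advance i (no swap)
Place pivot at 4: [68, 48, 80, 40, 82]

Partitioned: [68, 48, 80, 40, 82]


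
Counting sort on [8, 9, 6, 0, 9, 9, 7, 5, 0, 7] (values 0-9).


Input: [8, 9, 6, 0, 9, 9, 7, 5, 0, 7]
Counts: [2, 0, 0, 0, 0, 1, 1, 2, 1, 3]

Sorted: [0, 0, 5, 6, 7, 7, 8, 9, 9, 9]


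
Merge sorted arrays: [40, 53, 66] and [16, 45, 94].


Take 16 from B
Take 40 from A
Take 45 from B
Take 53 from A
Take 66 from A

Merged: [16, 40, 45, 53, 66, 94]


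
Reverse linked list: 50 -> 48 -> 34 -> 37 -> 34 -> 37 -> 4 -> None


Step 1: curr=50, set curr.next=prev(None) | reversed so far: 50
Step 2: curr=48, set curr.next=prev(50) | reversed so far: 48 -> 50
Step 3: curr=34, set curr.next=prev(48) | reversed so far: 34 -> 48 -> 50
Step 4: curr=37, set curr.next=prev(34) | reversed so far: 37 -> 34 -> 48 -> 50
Step 5: curr=34, set curr.next=prev(37) | reversed so far: 34 -> 37 -> 34 -> 48 -> 50
Step 6: curr=37, set curr.next=prev(34) | reversed so far: 37 -> 34 -> 37 -> 34 -> 48 -> 50
Step 7: curr=4, set curr.next=prev(37) | reversed so far: 4 -> 37 -> 34 -> 37 -> 34 -> 48 -> 50

4 -> 37 -> 34 -> 37 -> 34 -> 48 -> 50 -> None


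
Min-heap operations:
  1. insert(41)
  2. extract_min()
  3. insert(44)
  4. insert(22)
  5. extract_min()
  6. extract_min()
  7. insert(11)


insert(41) -> [41]
extract_min()->41, []
insert(44) -> [44]
insert(22) -> [22, 44]
extract_min()->22, [44]
extract_min()->44, []
insert(11) -> [11]

Final heap: [11]


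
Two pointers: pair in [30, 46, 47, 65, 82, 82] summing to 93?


lo=0(30)+hi=5(82)=112
lo=0(30)+hi=4(82)=112
lo=0(30)+hi=3(65)=95
lo=0(30)+hi=2(47)=77
lo=1(46)+hi=2(47)=93

Yes: 46+47=93


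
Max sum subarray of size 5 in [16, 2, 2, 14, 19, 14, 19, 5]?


[0:5]: 53
[1:6]: 51
[2:7]: 68
[3:8]: 71

Max: 71 at [3:8]


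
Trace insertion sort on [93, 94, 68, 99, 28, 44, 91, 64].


Initial: [93, 94, 68, 99, 28, 44, 91, 64]
Insert 94: [93, 94, 68, 99, 28, 44, 91, 64]
Insert 68: [68, 93, 94, 99, 28, 44, 91, 64]
Insert 99: [68, 93, 94, 99, 28, 44, 91, 64]
Insert 28: [28, 68, 93, 94, 99, 44, 91, 64]
Insert 44: [28, 44, 68, 93, 94, 99, 91, 64]
Insert 91: [28, 44, 68, 91, 93, 94, 99, 64]
Insert 64: [28, 44, 64, 68, 91, 93, 94, 99]

Sorted: [28, 44, 64, 68, 91, 93, 94, 99]


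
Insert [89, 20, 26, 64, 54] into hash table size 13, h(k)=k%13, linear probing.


Insert 89: h=11 -> slot 11
Insert 20: h=7 -> slot 7
Insert 26: h=0 -> slot 0
Insert 64: h=12 -> slot 12
Insert 54: h=2 -> slot 2

Table: [26, None, 54, None, None, None, None, 20, None, None, None, 89, 64]


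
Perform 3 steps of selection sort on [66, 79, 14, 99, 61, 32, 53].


Initial: [66, 79, 14, 99, 61, 32, 53]
Step 1: min=14 at 2
  Swap: [14, 79, 66, 99, 61, 32, 53]
Step 2: min=32 at 5
  Swap: [14, 32, 66, 99, 61, 79, 53]
Step 3: min=53 at 6
  Swap: [14, 32, 53, 99, 61, 79, 66]

After 3 steps: [14, 32, 53, 99, 61, 79, 66]


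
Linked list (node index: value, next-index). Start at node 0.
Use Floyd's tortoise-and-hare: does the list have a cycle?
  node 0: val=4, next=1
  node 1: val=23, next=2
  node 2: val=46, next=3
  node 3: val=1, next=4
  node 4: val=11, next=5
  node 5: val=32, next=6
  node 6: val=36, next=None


Floyd's tortoise (slow, +1) and hare (fast, +2):
  init: slow=0, fast=0
  step 1: slow=1, fast=2
  step 2: slow=2, fast=4
  step 3: slow=3, fast=6
  step 4: fast -> None, no cycle

Cycle: no


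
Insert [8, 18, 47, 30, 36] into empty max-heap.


Insert 8: [8]
Insert 18: [18, 8]
Insert 47: [47, 8, 18]
Insert 30: [47, 30, 18, 8]
Insert 36: [47, 36, 18, 8, 30]

Final heap: [47, 36, 18, 8, 30]


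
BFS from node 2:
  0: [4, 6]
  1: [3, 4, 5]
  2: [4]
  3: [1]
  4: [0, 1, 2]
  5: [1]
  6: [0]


Visit 2, enqueue [4]
Visit 4, enqueue [0, 1]
Visit 0, enqueue [6]
Visit 1, enqueue [3, 5]
Visit 6, enqueue []
Visit 3, enqueue []
Visit 5, enqueue []

BFS order: [2, 4, 0, 1, 6, 3, 5]


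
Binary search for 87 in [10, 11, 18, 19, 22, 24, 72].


Step 1: lo=0, hi=6, mid=3, val=19
Step 2: lo=4, hi=6, mid=5, val=24
Step 3: lo=6, hi=6, mid=6, val=72

Not found


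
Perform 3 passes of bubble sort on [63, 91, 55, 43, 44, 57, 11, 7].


Initial: [63, 91, 55, 43, 44, 57, 11, 7]
Pass 1: [63, 55, 43, 44, 57, 11, 7, 91] (6 swaps)
Pass 2: [55, 43, 44, 57, 11, 7, 63, 91] (6 swaps)
Pass 3: [43, 44, 55, 11, 7, 57, 63, 91] (4 swaps)

After 3 passes: [43, 44, 55, 11, 7, 57, 63, 91]


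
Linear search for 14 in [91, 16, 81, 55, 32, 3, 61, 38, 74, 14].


i=0: 91!=14
i=1: 16!=14
i=2: 81!=14
i=3: 55!=14
i=4: 32!=14
i=5: 3!=14
i=6: 61!=14
i=7: 38!=14
i=8: 74!=14
i=9: 14==14 found!

Found at 9, 10 comps


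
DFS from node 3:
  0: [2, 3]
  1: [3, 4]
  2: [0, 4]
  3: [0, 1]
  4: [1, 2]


Visit 3, push [1, 0]
Visit 0, push [2]
Visit 2, push [4]
Visit 4, push [1]
Visit 1, push []

DFS order: [3, 0, 2, 4, 1]


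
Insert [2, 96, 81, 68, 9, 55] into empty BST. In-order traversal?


Insert 2: root
Insert 96: R from 2
Insert 81: R from 2 -> L from 96
Insert 68: R from 2 -> L from 96 -> L from 81
Insert 9: R from 2 -> L from 96 -> L from 81 -> L from 68
Insert 55: R from 2 -> L from 96 -> L from 81 -> L from 68 -> R from 9

In-order: [2, 9, 55, 68, 81, 96]


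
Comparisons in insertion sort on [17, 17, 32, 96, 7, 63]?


Algorithm: insertion sort
Input: [17, 17, 32, 96, 7, 63]
Sorted: [7, 17, 17, 32, 63, 96]

9


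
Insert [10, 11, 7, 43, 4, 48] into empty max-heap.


Insert 10: [10]
Insert 11: [11, 10]
Insert 7: [11, 10, 7]
Insert 43: [43, 11, 7, 10]
Insert 4: [43, 11, 7, 10, 4]
Insert 48: [48, 11, 43, 10, 4, 7]

Final heap: [48, 11, 43, 10, 4, 7]


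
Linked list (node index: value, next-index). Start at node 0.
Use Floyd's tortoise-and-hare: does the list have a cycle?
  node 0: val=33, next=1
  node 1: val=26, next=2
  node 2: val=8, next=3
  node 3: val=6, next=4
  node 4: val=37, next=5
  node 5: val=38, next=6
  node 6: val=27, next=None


Floyd's tortoise (slow, +1) and hare (fast, +2):
  init: slow=0, fast=0
  step 1: slow=1, fast=2
  step 2: slow=2, fast=4
  step 3: slow=3, fast=6
  step 4: fast -> None, no cycle

Cycle: no


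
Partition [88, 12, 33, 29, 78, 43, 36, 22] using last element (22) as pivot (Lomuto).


Pivot: 22
  12 <= 22: swap -> [12, 88, 33, 29, 78, 43, 36, 22]
Place pivot at 1: [12, 22, 33, 29, 78, 43, 36, 88]

Partitioned: [12, 22, 33, 29, 78, 43, 36, 88]


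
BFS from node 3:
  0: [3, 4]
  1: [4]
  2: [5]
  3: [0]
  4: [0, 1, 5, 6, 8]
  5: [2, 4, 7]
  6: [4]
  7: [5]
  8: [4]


Visit 3, enqueue [0]
Visit 0, enqueue [4]
Visit 4, enqueue [1, 5, 6, 8]
Visit 1, enqueue []
Visit 5, enqueue [2, 7]
Visit 6, enqueue []
Visit 8, enqueue []
Visit 2, enqueue []
Visit 7, enqueue []

BFS order: [3, 0, 4, 1, 5, 6, 8, 2, 7]


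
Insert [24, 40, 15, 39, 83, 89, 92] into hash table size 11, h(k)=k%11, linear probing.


Insert 24: h=2 -> slot 2
Insert 40: h=7 -> slot 7
Insert 15: h=4 -> slot 4
Insert 39: h=6 -> slot 6
Insert 83: h=6, 2 probes -> slot 8
Insert 89: h=1 -> slot 1
Insert 92: h=4, 1 probes -> slot 5

Table: [None, 89, 24, None, 15, 92, 39, 40, 83, None, None]


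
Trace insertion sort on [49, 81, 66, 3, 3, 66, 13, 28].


Initial: [49, 81, 66, 3, 3, 66, 13, 28]
Insert 81: [49, 81, 66, 3, 3, 66, 13, 28]
Insert 66: [49, 66, 81, 3, 3, 66, 13, 28]
Insert 3: [3, 49, 66, 81, 3, 66, 13, 28]
Insert 3: [3, 3, 49, 66, 81, 66, 13, 28]
Insert 66: [3, 3, 49, 66, 66, 81, 13, 28]
Insert 13: [3, 3, 13, 49, 66, 66, 81, 28]
Insert 28: [3, 3, 13, 28, 49, 66, 66, 81]

Sorted: [3, 3, 13, 28, 49, 66, 66, 81]


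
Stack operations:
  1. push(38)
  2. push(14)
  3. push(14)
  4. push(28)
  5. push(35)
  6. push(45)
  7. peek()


push(38) -> [38]
push(14) -> [38, 14]
push(14) -> [38, 14, 14]
push(28) -> [38, 14, 14, 28]
push(35) -> [38, 14, 14, 28, 35]
push(45) -> [38, 14, 14, 28, 35, 45]
peek()->45

Final stack: [38, 14, 14, 28, 35, 45]


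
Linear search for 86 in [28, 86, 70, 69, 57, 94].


i=0: 28!=86
i=1: 86==86 found!

Found at 1, 2 comps


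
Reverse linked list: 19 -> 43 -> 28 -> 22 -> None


Step 1: curr=19, set curr.next=prev(None) | reversed so far: 19
Step 2: curr=43, set curr.next=prev(19) | reversed so far: 43 -> 19
Step 3: curr=28, set curr.next=prev(43) | reversed so far: 28 -> 43 -> 19
Step 4: curr=22, set curr.next=prev(28) | reversed so far: 22 -> 28 -> 43 -> 19

22 -> 28 -> 43 -> 19 -> None


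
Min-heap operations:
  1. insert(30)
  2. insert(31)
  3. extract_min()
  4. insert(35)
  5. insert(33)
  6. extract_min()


insert(30) -> [30]
insert(31) -> [30, 31]
extract_min()->30, [31]
insert(35) -> [31, 35]
insert(33) -> [31, 35, 33]
extract_min()->31, [33, 35]

Final heap: [33, 35]


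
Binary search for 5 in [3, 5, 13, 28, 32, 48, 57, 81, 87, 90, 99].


Step 1: lo=0, hi=10, mid=5, val=48
Step 2: lo=0, hi=4, mid=2, val=13
Step 3: lo=0, hi=1, mid=0, val=3
Step 4: lo=1, hi=1, mid=1, val=5

Found at index 1


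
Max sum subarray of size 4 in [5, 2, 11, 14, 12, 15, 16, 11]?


[0:4]: 32
[1:5]: 39
[2:6]: 52
[3:7]: 57
[4:8]: 54

Max: 57 at [3:7]


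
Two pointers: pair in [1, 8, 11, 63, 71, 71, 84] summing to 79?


lo=0(1)+hi=6(84)=85
lo=0(1)+hi=5(71)=72
lo=1(8)+hi=5(71)=79

Yes: 8+71=79


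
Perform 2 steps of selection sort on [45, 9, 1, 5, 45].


Initial: [45, 9, 1, 5, 45]
Step 1: min=1 at 2
  Swap: [1, 9, 45, 5, 45]
Step 2: min=5 at 3
  Swap: [1, 5, 45, 9, 45]

After 2 steps: [1, 5, 45, 9, 45]


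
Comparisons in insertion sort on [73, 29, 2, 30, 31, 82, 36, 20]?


Algorithm: insertion sort
Input: [73, 29, 2, 30, 31, 82, 36, 20]
Sorted: [2, 20, 29, 30, 31, 36, 73, 82]

18


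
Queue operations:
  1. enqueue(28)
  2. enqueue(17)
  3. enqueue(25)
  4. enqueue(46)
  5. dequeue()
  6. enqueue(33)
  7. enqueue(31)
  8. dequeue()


enqueue(28) -> [28]
enqueue(17) -> [28, 17]
enqueue(25) -> [28, 17, 25]
enqueue(46) -> [28, 17, 25, 46]
dequeue()->28, [17, 25, 46]
enqueue(33) -> [17, 25, 46, 33]
enqueue(31) -> [17, 25, 46, 33, 31]
dequeue()->17, [25, 46, 33, 31]

Final queue: [25, 46, 33, 31]


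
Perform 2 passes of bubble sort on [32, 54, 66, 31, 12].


Initial: [32, 54, 66, 31, 12]
Pass 1: [32, 54, 31, 12, 66] (2 swaps)
Pass 2: [32, 31, 12, 54, 66] (2 swaps)

After 2 passes: [32, 31, 12, 54, 66]


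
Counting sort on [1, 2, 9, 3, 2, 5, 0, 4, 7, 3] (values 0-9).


Input: [1, 2, 9, 3, 2, 5, 0, 4, 7, 3]
Counts: [1, 1, 2, 2, 1, 1, 0, 1, 0, 1]

Sorted: [0, 1, 2, 2, 3, 3, 4, 5, 7, 9]


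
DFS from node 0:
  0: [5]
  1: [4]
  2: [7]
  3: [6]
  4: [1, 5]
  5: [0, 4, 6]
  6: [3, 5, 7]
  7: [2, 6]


Visit 0, push [5]
Visit 5, push [6, 4]
Visit 4, push [1]
Visit 1, push []
Visit 6, push [7, 3]
Visit 3, push []
Visit 7, push [2]
Visit 2, push []

DFS order: [0, 5, 4, 1, 6, 3, 7, 2]


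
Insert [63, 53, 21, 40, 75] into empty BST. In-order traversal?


Insert 63: root
Insert 53: L from 63
Insert 21: L from 63 -> L from 53
Insert 40: L from 63 -> L from 53 -> R from 21
Insert 75: R from 63

In-order: [21, 40, 53, 63, 75]


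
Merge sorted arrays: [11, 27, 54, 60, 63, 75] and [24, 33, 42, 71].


Take 11 from A
Take 24 from B
Take 27 from A
Take 33 from B
Take 42 from B
Take 54 from A
Take 60 from A
Take 63 from A
Take 71 from B

Merged: [11, 24, 27, 33, 42, 54, 60, 63, 71, 75]


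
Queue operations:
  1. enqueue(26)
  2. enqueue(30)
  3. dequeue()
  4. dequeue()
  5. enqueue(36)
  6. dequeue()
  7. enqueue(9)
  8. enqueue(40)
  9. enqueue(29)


enqueue(26) -> [26]
enqueue(30) -> [26, 30]
dequeue()->26, [30]
dequeue()->30, []
enqueue(36) -> [36]
dequeue()->36, []
enqueue(9) -> [9]
enqueue(40) -> [9, 40]
enqueue(29) -> [9, 40, 29]

Final queue: [9, 40, 29]


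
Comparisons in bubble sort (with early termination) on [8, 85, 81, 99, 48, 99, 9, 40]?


Algorithm: bubble sort (with early termination)
Input: [8, 85, 81, 99, 48, 99, 9, 40]
Sorted: [8, 9, 40, 48, 81, 85, 99, 99]

27


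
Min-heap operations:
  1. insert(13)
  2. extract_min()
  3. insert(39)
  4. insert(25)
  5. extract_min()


insert(13) -> [13]
extract_min()->13, []
insert(39) -> [39]
insert(25) -> [25, 39]
extract_min()->25, [39]

Final heap: [39]


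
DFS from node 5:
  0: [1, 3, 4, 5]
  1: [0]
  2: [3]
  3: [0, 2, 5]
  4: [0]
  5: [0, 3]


Visit 5, push [3, 0]
Visit 0, push [4, 3, 1]
Visit 1, push []
Visit 3, push [2]
Visit 2, push []
Visit 4, push []

DFS order: [5, 0, 1, 3, 2, 4]


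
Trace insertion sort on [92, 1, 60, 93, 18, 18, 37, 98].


Initial: [92, 1, 60, 93, 18, 18, 37, 98]
Insert 1: [1, 92, 60, 93, 18, 18, 37, 98]
Insert 60: [1, 60, 92, 93, 18, 18, 37, 98]
Insert 93: [1, 60, 92, 93, 18, 18, 37, 98]
Insert 18: [1, 18, 60, 92, 93, 18, 37, 98]
Insert 18: [1, 18, 18, 60, 92, 93, 37, 98]
Insert 37: [1, 18, 18, 37, 60, 92, 93, 98]
Insert 98: [1, 18, 18, 37, 60, 92, 93, 98]

Sorted: [1, 18, 18, 37, 60, 92, 93, 98]


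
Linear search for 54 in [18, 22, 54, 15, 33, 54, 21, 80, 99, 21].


i=0: 18!=54
i=1: 22!=54
i=2: 54==54 found!

Found at 2, 3 comps


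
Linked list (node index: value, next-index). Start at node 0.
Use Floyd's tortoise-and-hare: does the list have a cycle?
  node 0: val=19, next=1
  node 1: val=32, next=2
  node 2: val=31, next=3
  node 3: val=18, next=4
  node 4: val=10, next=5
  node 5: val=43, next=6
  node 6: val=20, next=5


Floyd's tortoise (slow, +1) and hare (fast, +2):
  init: slow=0, fast=0
  step 1: slow=1, fast=2
  step 2: slow=2, fast=4
  step 3: slow=3, fast=6
  step 4: slow=4, fast=6
  step 5: slow=5, fast=6
  step 6: slow=6, fast=6
  slow == fast at node 6: cycle detected

Cycle: yes


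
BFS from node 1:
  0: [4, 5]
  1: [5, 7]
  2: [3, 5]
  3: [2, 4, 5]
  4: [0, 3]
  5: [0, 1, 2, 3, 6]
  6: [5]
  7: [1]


Visit 1, enqueue [5, 7]
Visit 5, enqueue [0, 2, 3, 6]
Visit 7, enqueue []
Visit 0, enqueue [4]
Visit 2, enqueue []
Visit 3, enqueue []
Visit 6, enqueue []
Visit 4, enqueue []

BFS order: [1, 5, 7, 0, 2, 3, 6, 4]


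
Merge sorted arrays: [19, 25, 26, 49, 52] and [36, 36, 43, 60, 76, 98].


Take 19 from A
Take 25 from A
Take 26 from A
Take 36 from B
Take 36 from B
Take 43 from B
Take 49 from A
Take 52 from A

Merged: [19, 25, 26, 36, 36, 43, 49, 52, 60, 76, 98]


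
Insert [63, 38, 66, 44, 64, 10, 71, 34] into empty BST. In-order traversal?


Insert 63: root
Insert 38: L from 63
Insert 66: R from 63
Insert 44: L from 63 -> R from 38
Insert 64: R from 63 -> L from 66
Insert 10: L from 63 -> L from 38
Insert 71: R from 63 -> R from 66
Insert 34: L from 63 -> L from 38 -> R from 10

In-order: [10, 34, 38, 44, 63, 64, 66, 71]


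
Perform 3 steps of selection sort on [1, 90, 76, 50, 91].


Initial: [1, 90, 76, 50, 91]
Step 1: min=1 at 0
  Swap: [1, 90, 76, 50, 91]
Step 2: min=50 at 3
  Swap: [1, 50, 76, 90, 91]
Step 3: min=76 at 2
  Swap: [1, 50, 76, 90, 91]

After 3 steps: [1, 50, 76, 90, 91]


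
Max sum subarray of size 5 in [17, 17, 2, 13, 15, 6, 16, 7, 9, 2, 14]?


[0:5]: 64
[1:6]: 53
[2:7]: 52
[3:8]: 57
[4:9]: 53
[5:10]: 40
[6:11]: 48

Max: 64 at [0:5]


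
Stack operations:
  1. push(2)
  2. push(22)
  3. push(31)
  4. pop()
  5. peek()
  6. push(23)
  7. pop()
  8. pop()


push(2) -> [2]
push(22) -> [2, 22]
push(31) -> [2, 22, 31]
pop()->31, [2, 22]
peek()->22
push(23) -> [2, 22, 23]
pop()->23, [2, 22]
pop()->22, [2]

Final stack: [2]


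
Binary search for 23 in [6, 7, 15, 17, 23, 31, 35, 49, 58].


Step 1: lo=0, hi=8, mid=4, val=23

Found at index 4


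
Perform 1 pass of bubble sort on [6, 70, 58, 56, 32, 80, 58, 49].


Initial: [6, 70, 58, 56, 32, 80, 58, 49]
Pass 1: [6, 58, 56, 32, 70, 58, 49, 80] (5 swaps)

After 1 pass: [6, 58, 56, 32, 70, 58, 49, 80]


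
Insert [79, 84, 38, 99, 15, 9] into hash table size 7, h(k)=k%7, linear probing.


Insert 79: h=2 -> slot 2
Insert 84: h=0 -> slot 0
Insert 38: h=3 -> slot 3
Insert 99: h=1 -> slot 1
Insert 15: h=1, 3 probes -> slot 4
Insert 9: h=2, 3 probes -> slot 5

Table: [84, 99, 79, 38, 15, 9, None]


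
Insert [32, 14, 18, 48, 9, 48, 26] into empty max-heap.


Insert 32: [32]
Insert 14: [32, 14]
Insert 18: [32, 14, 18]
Insert 48: [48, 32, 18, 14]
Insert 9: [48, 32, 18, 14, 9]
Insert 48: [48, 32, 48, 14, 9, 18]
Insert 26: [48, 32, 48, 14, 9, 18, 26]

Final heap: [48, 32, 48, 14, 9, 18, 26]


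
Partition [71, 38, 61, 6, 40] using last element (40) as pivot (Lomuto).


Pivot: 40
  38 <= 40: swap -> [38, 71, 61, 6, 40]
  6 <= 40: swap -> [38, 6, 61, 71, 40]
Place pivot at 2: [38, 6, 40, 71, 61]

Partitioned: [38, 6, 40, 71, 61]


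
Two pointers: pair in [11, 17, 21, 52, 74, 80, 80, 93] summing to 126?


lo=0(11)+hi=7(93)=104
lo=1(17)+hi=7(93)=110
lo=2(21)+hi=7(93)=114
lo=3(52)+hi=7(93)=145
lo=3(52)+hi=6(80)=132
lo=3(52)+hi=5(80)=132
lo=3(52)+hi=4(74)=126

Yes: 52+74=126


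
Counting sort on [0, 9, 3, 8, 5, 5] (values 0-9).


Input: [0, 9, 3, 8, 5, 5]
Counts: [1, 0, 0, 1, 0, 2, 0, 0, 1, 1]

Sorted: [0, 3, 5, 5, 8, 9]


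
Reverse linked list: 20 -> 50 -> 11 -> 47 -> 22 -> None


Step 1: curr=20, set curr.next=prev(None) | reversed so far: 20
Step 2: curr=50, set curr.next=prev(20) | reversed so far: 50 -> 20
Step 3: curr=11, set curr.next=prev(50) | reversed so far: 11 -> 50 -> 20
Step 4: curr=47, set curr.next=prev(11) | reversed so far: 47 -> 11 -> 50 -> 20
Step 5: curr=22, set curr.next=prev(47) | reversed so far: 22 -> 47 -> 11 -> 50 -> 20

22 -> 47 -> 11 -> 50 -> 20 -> None


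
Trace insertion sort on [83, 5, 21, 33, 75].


Initial: [83, 5, 21, 33, 75]
Insert 5: [5, 83, 21, 33, 75]
Insert 21: [5, 21, 83, 33, 75]
Insert 33: [5, 21, 33, 83, 75]
Insert 75: [5, 21, 33, 75, 83]

Sorted: [5, 21, 33, 75, 83]


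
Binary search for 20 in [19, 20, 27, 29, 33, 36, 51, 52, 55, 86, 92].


Step 1: lo=0, hi=10, mid=5, val=36
Step 2: lo=0, hi=4, mid=2, val=27
Step 3: lo=0, hi=1, mid=0, val=19
Step 4: lo=1, hi=1, mid=1, val=20

Found at index 1


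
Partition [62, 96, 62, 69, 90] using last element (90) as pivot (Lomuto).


Pivot: 90
  62 <= 90: advance i (no swap)
  62 <= 90: swap -> [62, 62, 96, 69, 90]
  69 <= 90: swap -> [62, 62, 69, 96, 90]
Place pivot at 3: [62, 62, 69, 90, 96]

Partitioned: [62, 62, 69, 90, 96]


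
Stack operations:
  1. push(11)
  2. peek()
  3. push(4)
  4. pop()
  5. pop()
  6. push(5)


push(11) -> [11]
peek()->11
push(4) -> [11, 4]
pop()->4, [11]
pop()->11, []
push(5) -> [5]

Final stack: [5]


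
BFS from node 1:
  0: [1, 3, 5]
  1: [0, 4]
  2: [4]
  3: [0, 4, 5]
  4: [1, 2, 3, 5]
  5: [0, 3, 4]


Visit 1, enqueue [0, 4]
Visit 0, enqueue [3, 5]
Visit 4, enqueue [2]
Visit 3, enqueue []
Visit 5, enqueue []
Visit 2, enqueue []

BFS order: [1, 0, 4, 3, 5, 2]


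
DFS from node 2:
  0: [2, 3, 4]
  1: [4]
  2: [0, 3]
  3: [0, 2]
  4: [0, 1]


Visit 2, push [3, 0]
Visit 0, push [4, 3]
Visit 3, push []
Visit 4, push [1]
Visit 1, push []

DFS order: [2, 0, 3, 4, 1]


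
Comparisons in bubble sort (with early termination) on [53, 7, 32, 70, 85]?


Algorithm: bubble sort (with early termination)
Input: [53, 7, 32, 70, 85]
Sorted: [7, 32, 53, 70, 85]

7


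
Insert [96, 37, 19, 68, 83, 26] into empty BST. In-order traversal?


Insert 96: root
Insert 37: L from 96
Insert 19: L from 96 -> L from 37
Insert 68: L from 96 -> R from 37
Insert 83: L from 96 -> R from 37 -> R from 68
Insert 26: L from 96 -> L from 37 -> R from 19

In-order: [19, 26, 37, 68, 83, 96]


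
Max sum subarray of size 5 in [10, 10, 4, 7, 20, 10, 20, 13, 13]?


[0:5]: 51
[1:6]: 51
[2:7]: 61
[3:8]: 70
[4:9]: 76

Max: 76 at [4:9]


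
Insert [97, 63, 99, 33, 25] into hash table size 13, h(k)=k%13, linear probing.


Insert 97: h=6 -> slot 6
Insert 63: h=11 -> slot 11
Insert 99: h=8 -> slot 8
Insert 33: h=7 -> slot 7
Insert 25: h=12 -> slot 12

Table: [None, None, None, None, None, None, 97, 33, 99, None, None, 63, 25]


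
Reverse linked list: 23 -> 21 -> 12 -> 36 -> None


Step 1: curr=23, set curr.next=prev(None) | reversed so far: 23
Step 2: curr=21, set curr.next=prev(23) | reversed so far: 21 -> 23
Step 3: curr=12, set curr.next=prev(21) | reversed so far: 12 -> 21 -> 23
Step 4: curr=36, set curr.next=prev(12) | reversed so far: 36 -> 12 -> 21 -> 23

36 -> 12 -> 21 -> 23 -> None


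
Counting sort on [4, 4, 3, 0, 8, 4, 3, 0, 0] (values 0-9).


Input: [4, 4, 3, 0, 8, 4, 3, 0, 0]
Counts: [3, 0, 0, 2, 3, 0, 0, 0, 1, 0]

Sorted: [0, 0, 0, 3, 3, 4, 4, 4, 8]


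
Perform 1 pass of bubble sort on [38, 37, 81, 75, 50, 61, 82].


Initial: [38, 37, 81, 75, 50, 61, 82]
Pass 1: [37, 38, 75, 50, 61, 81, 82] (4 swaps)

After 1 pass: [37, 38, 75, 50, 61, 81, 82]


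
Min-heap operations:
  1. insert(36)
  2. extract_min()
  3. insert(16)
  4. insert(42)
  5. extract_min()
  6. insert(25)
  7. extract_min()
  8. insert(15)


insert(36) -> [36]
extract_min()->36, []
insert(16) -> [16]
insert(42) -> [16, 42]
extract_min()->16, [42]
insert(25) -> [25, 42]
extract_min()->25, [42]
insert(15) -> [15, 42]

Final heap: [15, 42]


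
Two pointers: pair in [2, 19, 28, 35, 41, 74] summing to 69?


lo=0(2)+hi=5(74)=76
lo=0(2)+hi=4(41)=43
lo=1(19)+hi=4(41)=60
lo=2(28)+hi=4(41)=69

Yes: 28+41=69


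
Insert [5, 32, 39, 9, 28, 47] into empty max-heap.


Insert 5: [5]
Insert 32: [32, 5]
Insert 39: [39, 5, 32]
Insert 9: [39, 9, 32, 5]
Insert 28: [39, 28, 32, 5, 9]
Insert 47: [47, 28, 39, 5, 9, 32]

Final heap: [47, 28, 39, 5, 9, 32]


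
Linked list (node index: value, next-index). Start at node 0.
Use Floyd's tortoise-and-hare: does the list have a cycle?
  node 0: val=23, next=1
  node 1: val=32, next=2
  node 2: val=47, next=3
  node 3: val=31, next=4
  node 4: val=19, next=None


Floyd's tortoise (slow, +1) and hare (fast, +2):
  init: slow=0, fast=0
  step 1: slow=1, fast=2
  step 2: slow=2, fast=4
  step 3: fast -> None, no cycle

Cycle: no


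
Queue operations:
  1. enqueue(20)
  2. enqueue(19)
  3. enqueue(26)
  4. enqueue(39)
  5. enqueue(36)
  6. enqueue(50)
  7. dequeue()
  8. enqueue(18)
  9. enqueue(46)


enqueue(20) -> [20]
enqueue(19) -> [20, 19]
enqueue(26) -> [20, 19, 26]
enqueue(39) -> [20, 19, 26, 39]
enqueue(36) -> [20, 19, 26, 39, 36]
enqueue(50) -> [20, 19, 26, 39, 36, 50]
dequeue()->20, [19, 26, 39, 36, 50]
enqueue(18) -> [19, 26, 39, 36, 50, 18]
enqueue(46) -> [19, 26, 39, 36, 50, 18, 46]

Final queue: [19, 26, 39, 36, 50, 18, 46]


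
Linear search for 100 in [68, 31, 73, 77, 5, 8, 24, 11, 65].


i=0: 68!=100
i=1: 31!=100
i=2: 73!=100
i=3: 77!=100
i=4: 5!=100
i=5: 8!=100
i=6: 24!=100
i=7: 11!=100
i=8: 65!=100

Not found, 9 comps


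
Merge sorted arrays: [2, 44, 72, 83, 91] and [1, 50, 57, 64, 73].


Take 1 from B
Take 2 from A
Take 44 from A
Take 50 from B
Take 57 from B
Take 64 from B
Take 72 from A
Take 73 from B

Merged: [1, 2, 44, 50, 57, 64, 72, 73, 83, 91]


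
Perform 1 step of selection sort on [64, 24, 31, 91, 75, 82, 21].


Initial: [64, 24, 31, 91, 75, 82, 21]
Step 1: min=21 at 6
  Swap: [21, 24, 31, 91, 75, 82, 64]

After 1 step: [21, 24, 31, 91, 75, 82, 64]


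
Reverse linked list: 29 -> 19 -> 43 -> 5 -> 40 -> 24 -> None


Step 1: curr=29, set curr.next=prev(None) | reversed so far: 29
Step 2: curr=19, set curr.next=prev(29) | reversed so far: 19 -> 29
Step 3: curr=43, set curr.next=prev(19) | reversed so far: 43 -> 19 -> 29
Step 4: curr=5, set curr.next=prev(43) | reversed so far: 5 -> 43 -> 19 -> 29
Step 5: curr=40, set curr.next=prev(5) | reversed so far: 40 -> 5 -> 43 -> 19 -> 29
Step 6: curr=24, set curr.next=prev(40) | reversed so far: 24 -> 40 -> 5 -> 43 -> 19 -> 29

24 -> 40 -> 5 -> 43 -> 19 -> 29 -> None


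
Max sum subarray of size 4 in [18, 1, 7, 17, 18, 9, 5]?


[0:4]: 43
[1:5]: 43
[2:6]: 51
[3:7]: 49

Max: 51 at [2:6]


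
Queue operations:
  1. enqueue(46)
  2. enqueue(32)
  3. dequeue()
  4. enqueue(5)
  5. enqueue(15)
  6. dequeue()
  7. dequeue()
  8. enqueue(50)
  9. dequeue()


enqueue(46) -> [46]
enqueue(32) -> [46, 32]
dequeue()->46, [32]
enqueue(5) -> [32, 5]
enqueue(15) -> [32, 5, 15]
dequeue()->32, [5, 15]
dequeue()->5, [15]
enqueue(50) -> [15, 50]
dequeue()->15, [50]

Final queue: [50]


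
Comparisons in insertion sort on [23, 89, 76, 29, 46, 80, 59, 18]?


Algorithm: insertion sort
Input: [23, 89, 76, 29, 46, 80, 59, 18]
Sorted: [18, 23, 29, 46, 59, 76, 80, 89]

22


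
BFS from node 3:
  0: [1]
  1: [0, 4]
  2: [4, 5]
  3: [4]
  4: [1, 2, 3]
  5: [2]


Visit 3, enqueue [4]
Visit 4, enqueue [1, 2]
Visit 1, enqueue [0]
Visit 2, enqueue [5]
Visit 0, enqueue []
Visit 5, enqueue []

BFS order: [3, 4, 1, 2, 0, 5]


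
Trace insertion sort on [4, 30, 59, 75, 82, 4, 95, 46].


Initial: [4, 30, 59, 75, 82, 4, 95, 46]
Insert 30: [4, 30, 59, 75, 82, 4, 95, 46]
Insert 59: [4, 30, 59, 75, 82, 4, 95, 46]
Insert 75: [4, 30, 59, 75, 82, 4, 95, 46]
Insert 82: [4, 30, 59, 75, 82, 4, 95, 46]
Insert 4: [4, 4, 30, 59, 75, 82, 95, 46]
Insert 95: [4, 4, 30, 59, 75, 82, 95, 46]
Insert 46: [4, 4, 30, 46, 59, 75, 82, 95]

Sorted: [4, 4, 30, 46, 59, 75, 82, 95]


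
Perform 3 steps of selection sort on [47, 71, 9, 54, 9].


Initial: [47, 71, 9, 54, 9]
Step 1: min=9 at 2
  Swap: [9, 71, 47, 54, 9]
Step 2: min=9 at 4
  Swap: [9, 9, 47, 54, 71]
Step 3: min=47 at 2
  Swap: [9, 9, 47, 54, 71]

After 3 steps: [9, 9, 47, 54, 71]


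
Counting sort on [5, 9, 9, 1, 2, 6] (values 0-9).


Input: [5, 9, 9, 1, 2, 6]
Counts: [0, 1, 1, 0, 0, 1, 1, 0, 0, 2]

Sorted: [1, 2, 5, 6, 9, 9]


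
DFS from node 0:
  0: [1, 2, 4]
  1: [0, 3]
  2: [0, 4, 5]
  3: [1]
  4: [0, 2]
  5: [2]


Visit 0, push [4, 2, 1]
Visit 1, push [3]
Visit 3, push []
Visit 2, push [5, 4]
Visit 4, push []
Visit 5, push []

DFS order: [0, 1, 3, 2, 4, 5]


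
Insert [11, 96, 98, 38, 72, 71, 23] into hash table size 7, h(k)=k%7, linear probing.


Insert 11: h=4 -> slot 4
Insert 96: h=5 -> slot 5
Insert 98: h=0 -> slot 0
Insert 38: h=3 -> slot 3
Insert 72: h=2 -> slot 2
Insert 71: h=1 -> slot 1
Insert 23: h=2, 4 probes -> slot 6

Table: [98, 71, 72, 38, 11, 96, 23]


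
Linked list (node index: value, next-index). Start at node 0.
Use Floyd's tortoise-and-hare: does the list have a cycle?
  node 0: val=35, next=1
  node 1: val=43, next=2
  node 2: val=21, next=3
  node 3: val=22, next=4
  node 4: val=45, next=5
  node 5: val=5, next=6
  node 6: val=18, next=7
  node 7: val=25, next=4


Floyd's tortoise (slow, +1) and hare (fast, +2):
  init: slow=0, fast=0
  step 1: slow=1, fast=2
  step 2: slow=2, fast=4
  step 3: slow=3, fast=6
  step 4: slow=4, fast=4
  slow == fast at node 4: cycle detected

Cycle: yes


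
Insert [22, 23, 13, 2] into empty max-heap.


Insert 22: [22]
Insert 23: [23, 22]
Insert 13: [23, 22, 13]
Insert 2: [23, 22, 13, 2]

Final heap: [23, 22, 13, 2]


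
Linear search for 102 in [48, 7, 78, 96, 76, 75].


i=0: 48!=102
i=1: 7!=102
i=2: 78!=102
i=3: 96!=102
i=4: 76!=102
i=5: 75!=102

Not found, 6 comps


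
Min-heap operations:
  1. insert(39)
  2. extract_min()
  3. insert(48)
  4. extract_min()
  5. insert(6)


insert(39) -> [39]
extract_min()->39, []
insert(48) -> [48]
extract_min()->48, []
insert(6) -> [6]

Final heap: [6]


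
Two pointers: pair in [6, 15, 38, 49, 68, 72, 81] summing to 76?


lo=0(6)+hi=6(81)=87
lo=0(6)+hi=5(72)=78
lo=0(6)+hi=4(68)=74
lo=1(15)+hi=4(68)=83
lo=1(15)+hi=3(49)=64
lo=2(38)+hi=3(49)=87

No pair found


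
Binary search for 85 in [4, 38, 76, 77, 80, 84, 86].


Step 1: lo=0, hi=6, mid=3, val=77
Step 2: lo=4, hi=6, mid=5, val=84
Step 3: lo=6, hi=6, mid=6, val=86

Not found


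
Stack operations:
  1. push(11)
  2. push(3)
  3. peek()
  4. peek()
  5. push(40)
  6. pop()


push(11) -> [11]
push(3) -> [11, 3]
peek()->3
peek()->3
push(40) -> [11, 3, 40]
pop()->40, [11, 3]

Final stack: [11, 3]


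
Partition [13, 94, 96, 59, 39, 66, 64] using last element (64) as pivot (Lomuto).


Pivot: 64
  13 <= 64: advance i (no swap)
  59 <= 64: swap -> [13, 59, 96, 94, 39, 66, 64]
  39 <= 64: swap -> [13, 59, 39, 94, 96, 66, 64]
Place pivot at 3: [13, 59, 39, 64, 96, 66, 94]

Partitioned: [13, 59, 39, 64, 96, 66, 94]


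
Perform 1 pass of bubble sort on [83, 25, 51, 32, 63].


Initial: [83, 25, 51, 32, 63]
Pass 1: [25, 51, 32, 63, 83] (4 swaps)

After 1 pass: [25, 51, 32, 63, 83]


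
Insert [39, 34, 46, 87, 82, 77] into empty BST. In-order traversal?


Insert 39: root
Insert 34: L from 39
Insert 46: R from 39
Insert 87: R from 39 -> R from 46
Insert 82: R from 39 -> R from 46 -> L from 87
Insert 77: R from 39 -> R from 46 -> L from 87 -> L from 82

In-order: [34, 39, 46, 77, 82, 87]


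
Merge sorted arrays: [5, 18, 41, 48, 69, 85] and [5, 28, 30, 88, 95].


Take 5 from A
Take 5 from B
Take 18 from A
Take 28 from B
Take 30 from B
Take 41 from A
Take 48 from A
Take 69 from A
Take 85 from A

Merged: [5, 5, 18, 28, 30, 41, 48, 69, 85, 88, 95]


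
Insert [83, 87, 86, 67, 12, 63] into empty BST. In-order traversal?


Insert 83: root
Insert 87: R from 83
Insert 86: R from 83 -> L from 87
Insert 67: L from 83
Insert 12: L from 83 -> L from 67
Insert 63: L from 83 -> L from 67 -> R from 12

In-order: [12, 63, 67, 83, 86, 87]


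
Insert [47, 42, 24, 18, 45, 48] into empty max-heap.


Insert 47: [47]
Insert 42: [47, 42]
Insert 24: [47, 42, 24]
Insert 18: [47, 42, 24, 18]
Insert 45: [47, 45, 24, 18, 42]
Insert 48: [48, 45, 47, 18, 42, 24]

Final heap: [48, 45, 47, 18, 42, 24]


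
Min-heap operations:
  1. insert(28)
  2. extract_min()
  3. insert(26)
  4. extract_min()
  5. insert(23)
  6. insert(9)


insert(28) -> [28]
extract_min()->28, []
insert(26) -> [26]
extract_min()->26, []
insert(23) -> [23]
insert(9) -> [9, 23]

Final heap: [9, 23]


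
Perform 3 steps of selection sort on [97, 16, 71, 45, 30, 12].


Initial: [97, 16, 71, 45, 30, 12]
Step 1: min=12 at 5
  Swap: [12, 16, 71, 45, 30, 97]
Step 2: min=16 at 1
  Swap: [12, 16, 71, 45, 30, 97]
Step 3: min=30 at 4
  Swap: [12, 16, 30, 45, 71, 97]

After 3 steps: [12, 16, 30, 45, 71, 97]


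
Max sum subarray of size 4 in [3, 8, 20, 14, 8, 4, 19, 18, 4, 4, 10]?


[0:4]: 45
[1:5]: 50
[2:6]: 46
[3:7]: 45
[4:8]: 49
[5:9]: 45
[6:10]: 45
[7:11]: 36

Max: 50 at [1:5]


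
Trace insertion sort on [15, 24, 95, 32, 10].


Initial: [15, 24, 95, 32, 10]
Insert 24: [15, 24, 95, 32, 10]
Insert 95: [15, 24, 95, 32, 10]
Insert 32: [15, 24, 32, 95, 10]
Insert 10: [10, 15, 24, 32, 95]

Sorted: [10, 15, 24, 32, 95]


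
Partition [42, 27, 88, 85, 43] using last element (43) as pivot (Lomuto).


Pivot: 43
  42 <= 43: advance i (no swap)
  27 <= 43: advance i (no swap)
Place pivot at 2: [42, 27, 43, 85, 88]

Partitioned: [42, 27, 43, 85, 88]


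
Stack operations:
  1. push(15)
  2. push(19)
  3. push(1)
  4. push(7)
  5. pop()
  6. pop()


push(15) -> [15]
push(19) -> [15, 19]
push(1) -> [15, 19, 1]
push(7) -> [15, 19, 1, 7]
pop()->7, [15, 19, 1]
pop()->1, [15, 19]

Final stack: [15, 19]


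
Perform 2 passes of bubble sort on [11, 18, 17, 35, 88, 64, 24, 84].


Initial: [11, 18, 17, 35, 88, 64, 24, 84]
Pass 1: [11, 17, 18, 35, 64, 24, 84, 88] (4 swaps)
Pass 2: [11, 17, 18, 35, 24, 64, 84, 88] (1 swaps)

After 2 passes: [11, 17, 18, 35, 24, 64, 84, 88]


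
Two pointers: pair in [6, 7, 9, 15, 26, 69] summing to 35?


lo=0(6)+hi=5(69)=75
lo=0(6)+hi=4(26)=32
lo=1(7)+hi=4(26)=33
lo=2(9)+hi=4(26)=35

Yes: 9+26=35


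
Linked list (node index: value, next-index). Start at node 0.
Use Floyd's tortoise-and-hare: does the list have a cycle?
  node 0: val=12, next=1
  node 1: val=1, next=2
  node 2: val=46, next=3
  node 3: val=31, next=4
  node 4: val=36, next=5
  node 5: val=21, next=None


Floyd's tortoise (slow, +1) and hare (fast, +2):
  init: slow=0, fast=0
  step 1: slow=1, fast=2
  step 2: slow=2, fast=4
  step 3: fast 4->5->None, no cycle

Cycle: no


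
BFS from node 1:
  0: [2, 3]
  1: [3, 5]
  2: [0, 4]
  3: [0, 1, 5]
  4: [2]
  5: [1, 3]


Visit 1, enqueue [3, 5]
Visit 3, enqueue [0]
Visit 5, enqueue []
Visit 0, enqueue [2]
Visit 2, enqueue [4]
Visit 4, enqueue []

BFS order: [1, 3, 5, 0, 2, 4]


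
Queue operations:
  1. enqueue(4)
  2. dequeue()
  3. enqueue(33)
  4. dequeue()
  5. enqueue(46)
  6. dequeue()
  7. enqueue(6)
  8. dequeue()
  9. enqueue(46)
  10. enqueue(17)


enqueue(4) -> [4]
dequeue()->4, []
enqueue(33) -> [33]
dequeue()->33, []
enqueue(46) -> [46]
dequeue()->46, []
enqueue(6) -> [6]
dequeue()->6, []
enqueue(46) -> [46]
enqueue(17) -> [46, 17]

Final queue: [46, 17]


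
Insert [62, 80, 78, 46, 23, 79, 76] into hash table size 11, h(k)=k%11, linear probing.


Insert 62: h=7 -> slot 7
Insert 80: h=3 -> slot 3
Insert 78: h=1 -> slot 1
Insert 46: h=2 -> slot 2
Insert 23: h=1, 3 probes -> slot 4
Insert 79: h=2, 3 probes -> slot 5
Insert 76: h=10 -> slot 10

Table: [None, 78, 46, 80, 23, 79, None, 62, None, None, 76]


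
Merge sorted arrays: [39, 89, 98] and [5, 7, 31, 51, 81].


Take 5 from B
Take 7 from B
Take 31 from B
Take 39 from A
Take 51 from B
Take 81 from B

Merged: [5, 7, 31, 39, 51, 81, 89, 98]


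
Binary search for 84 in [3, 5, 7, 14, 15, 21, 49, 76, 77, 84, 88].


Step 1: lo=0, hi=10, mid=5, val=21
Step 2: lo=6, hi=10, mid=8, val=77
Step 3: lo=9, hi=10, mid=9, val=84

Found at index 9


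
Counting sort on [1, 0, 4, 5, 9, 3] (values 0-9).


Input: [1, 0, 4, 5, 9, 3]
Counts: [1, 1, 0, 1, 1, 1, 0, 0, 0, 1]

Sorted: [0, 1, 3, 4, 5, 9]


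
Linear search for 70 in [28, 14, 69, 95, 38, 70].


i=0: 28!=70
i=1: 14!=70
i=2: 69!=70
i=3: 95!=70
i=4: 38!=70
i=5: 70==70 found!

Found at 5, 6 comps


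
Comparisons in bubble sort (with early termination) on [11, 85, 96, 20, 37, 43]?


Algorithm: bubble sort (with early termination)
Input: [11, 85, 96, 20, 37, 43]
Sorted: [11, 20, 37, 43, 85, 96]

12


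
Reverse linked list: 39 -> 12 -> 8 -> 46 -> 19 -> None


Step 1: curr=39, set curr.next=prev(None) | reversed so far: 39
Step 2: curr=12, set curr.next=prev(39) | reversed so far: 12 -> 39
Step 3: curr=8, set curr.next=prev(12) | reversed so far: 8 -> 12 -> 39
Step 4: curr=46, set curr.next=prev(8) | reversed so far: 46 -> 8 -> 12 -> 39
Step 5: curr=19, set curr.next=prev(46) | reversed so far: 19 -> 46 -> 8 -> 12 -> 39

19 -> 46 -> 8 -> 12 -> 39 -> None


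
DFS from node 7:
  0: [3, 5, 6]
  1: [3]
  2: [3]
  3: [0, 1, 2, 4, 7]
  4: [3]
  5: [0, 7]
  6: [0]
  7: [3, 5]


Visit 7, push [5, 3]
Visit 3, push [4, 2, 1, 0]
Visit 0, push [6, 5]
Visit 5, push []
Visit 6, push []
Visit 1, push []
Visit 2, push []
Visit 4, push []

DFS order: [7, 3, 0, 5, 6, 1, 2, 4]


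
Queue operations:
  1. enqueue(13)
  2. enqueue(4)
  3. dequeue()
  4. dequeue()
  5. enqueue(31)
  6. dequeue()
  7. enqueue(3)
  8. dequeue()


enqueue(13) -> [13]
enqueue(4) -> [13, 4]
dequeue()->13, [4]
dequeue()->4, []
enqueue(31) -> [31]
dequeue()->31, []
enqueue(3) -> [3]
dequeue()->3, []

Final queue: []


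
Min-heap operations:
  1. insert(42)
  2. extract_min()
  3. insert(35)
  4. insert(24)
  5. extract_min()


insert(42) -> [42]
extract_min()->42, []
insert(35) -> [35]
insert(24) -> [24, 35]
extract_min()->24, [35]

Final heap: [35]
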